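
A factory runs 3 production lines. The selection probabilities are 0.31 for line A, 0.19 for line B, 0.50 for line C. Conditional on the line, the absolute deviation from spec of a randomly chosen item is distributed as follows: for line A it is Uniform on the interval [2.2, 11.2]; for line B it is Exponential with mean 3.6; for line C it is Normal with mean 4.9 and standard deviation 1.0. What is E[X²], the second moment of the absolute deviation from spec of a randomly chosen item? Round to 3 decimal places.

For each component E[X²] = Var + (mean)², giving A: 51.64; B: 25.92; C: 25.01.
Overall E[X²] = 0.31·51.64 + 0.19·25.92 + 0.5·25.01 = 33.4382.

33.438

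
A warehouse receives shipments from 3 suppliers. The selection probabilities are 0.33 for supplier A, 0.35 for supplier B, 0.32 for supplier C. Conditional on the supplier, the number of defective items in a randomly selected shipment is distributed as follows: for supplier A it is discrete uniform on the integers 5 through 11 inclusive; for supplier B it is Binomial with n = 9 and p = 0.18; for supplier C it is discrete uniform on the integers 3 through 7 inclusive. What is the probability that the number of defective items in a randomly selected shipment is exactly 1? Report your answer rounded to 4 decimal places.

Conditional on each supplier, P(X = 1): A: 0; B: 0.331151; C: 0.
By total probability, P(X = 1) = 0.33·0 + 0.35·0.331151 + 0.32·0 = 0.115903.

0.1159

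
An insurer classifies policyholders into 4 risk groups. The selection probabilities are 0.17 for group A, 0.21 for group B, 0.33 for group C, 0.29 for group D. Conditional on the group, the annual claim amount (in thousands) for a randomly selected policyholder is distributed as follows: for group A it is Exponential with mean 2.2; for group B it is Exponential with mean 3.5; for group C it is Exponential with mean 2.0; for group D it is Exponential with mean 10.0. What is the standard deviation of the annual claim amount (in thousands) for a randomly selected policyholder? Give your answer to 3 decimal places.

Per component, A: μ=2.2, E[X²]=9.68; B: μ=3.5, E[X²]=24.5; C: μ=2, E[X²]=8; D: μ=10, E[X²]=200.
E[X] = 0.17·2.2 + 0.21·3.5 + 0.33·2 + 0.29·10 = 4.669.
E[X²] = 0.17·9.68 + 0.21·24.5 + 0.33·8 + 0.29·200 = 67.4306.
Var(X) = E[X²] − (E[X])² = 67.4306 − 21.7996 = 45.631.
SD(X) = √45.631 = 6.75508.

6.755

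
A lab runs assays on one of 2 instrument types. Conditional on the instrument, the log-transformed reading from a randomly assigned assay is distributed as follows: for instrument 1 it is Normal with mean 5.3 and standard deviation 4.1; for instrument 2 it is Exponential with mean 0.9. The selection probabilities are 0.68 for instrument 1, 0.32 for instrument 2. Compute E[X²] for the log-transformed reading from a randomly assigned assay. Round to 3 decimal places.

For each component E[X²] = Var + (mean)², giving 1: 44.9; 2: 1.62.
Overall E[X²] = 0.68·44.9 + 0.32·1.62 = 31.0504.

31.050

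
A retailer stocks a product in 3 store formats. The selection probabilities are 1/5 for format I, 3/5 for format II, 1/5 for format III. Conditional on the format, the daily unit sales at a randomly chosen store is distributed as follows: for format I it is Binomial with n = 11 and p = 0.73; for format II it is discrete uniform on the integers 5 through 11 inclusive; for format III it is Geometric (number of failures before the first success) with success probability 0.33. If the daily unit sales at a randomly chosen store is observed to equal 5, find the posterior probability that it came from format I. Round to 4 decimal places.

Likelihoods P(X=5 | ·): I: 0.0371055; II: 0.142857; III: 0.0445541.
Posterior ∝ prior × likelihood. Numerator for I: 0.2·0.0371055 = 0.00742111.
Normalizing constant: 0.2·0.0371055 + 0.6·0.142857 + 0.2·0.0445541 = 0.102046.
P(I | observation) = 0.00742111 / 0.102046 = 0.072723.

0.0727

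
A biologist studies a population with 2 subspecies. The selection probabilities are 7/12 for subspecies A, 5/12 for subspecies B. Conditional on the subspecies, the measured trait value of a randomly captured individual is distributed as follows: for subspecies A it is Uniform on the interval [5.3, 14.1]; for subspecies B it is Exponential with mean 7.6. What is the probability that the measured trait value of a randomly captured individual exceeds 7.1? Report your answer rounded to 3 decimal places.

Conditional on each subspecies, P(X > 7.1): A: 0.795455; B: 0.392896.
By total probability, P(X > 7.1) = 0.583333·0.795455 + 0.416667·0.392896 = 0.627722.

0.628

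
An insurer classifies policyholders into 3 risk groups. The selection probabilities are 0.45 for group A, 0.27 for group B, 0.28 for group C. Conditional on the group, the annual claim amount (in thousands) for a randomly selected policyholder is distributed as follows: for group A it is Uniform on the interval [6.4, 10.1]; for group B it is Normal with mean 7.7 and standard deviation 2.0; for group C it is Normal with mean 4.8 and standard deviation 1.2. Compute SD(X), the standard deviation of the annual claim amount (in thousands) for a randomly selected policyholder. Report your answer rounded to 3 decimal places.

Per component, A: μ=8.25, E[X²]=69.2033; B: μ=7.7, E[X²]=63.29; C: μ=4.8, E[X²]=24.48.
E[X] = 0.45·8.25 + 0.27·7.7 + 0.28·4.8 = 7.1355.
E[X²] = 0.45·69.2033 + 0.27·63.29 + 0.28·24.48 = 55.0842.
Var(X) = E[X²] − (E[X])² = 55.0842 − 50.9154 = 4.16884.
SD(X) = √4.16884 = 2.04177.

2.042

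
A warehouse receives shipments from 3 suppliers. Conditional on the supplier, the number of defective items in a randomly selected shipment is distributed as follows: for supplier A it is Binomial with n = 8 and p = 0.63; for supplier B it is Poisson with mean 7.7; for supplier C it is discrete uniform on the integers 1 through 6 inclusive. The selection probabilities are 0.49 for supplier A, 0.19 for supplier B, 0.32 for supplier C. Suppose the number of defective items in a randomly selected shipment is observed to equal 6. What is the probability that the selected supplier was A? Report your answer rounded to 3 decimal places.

Likelihoods P(X=6 | ·): A: 0.239665; B: 0.131082; C: 0.166667.
Posterior ∝ prior × likelihood. Numerator for A: 0.49·0.239665 = 0.117436.
Normalizing constant: 0.49·0.239665 + 0.19·0.131082 + 0.32·0.166667 = 0.195675.
P(A | observation) = 0.117436 / 0.195675 = 0.600158.

0.600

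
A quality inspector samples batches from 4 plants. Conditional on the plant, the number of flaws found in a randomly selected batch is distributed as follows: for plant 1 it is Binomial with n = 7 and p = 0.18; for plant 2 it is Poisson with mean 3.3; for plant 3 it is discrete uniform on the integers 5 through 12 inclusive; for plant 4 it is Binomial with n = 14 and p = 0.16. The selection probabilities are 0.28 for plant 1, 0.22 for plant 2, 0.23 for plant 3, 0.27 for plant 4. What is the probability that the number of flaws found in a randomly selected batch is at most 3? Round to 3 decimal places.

0.624

Conditional on each plant, P(X ≤ 3): 1: 0.976872; 2: 0.580338; 3: 0; 4: 0.825829.
By total probability, P(X ≤ 3) = 0.28·0.976872 + 0.22·0.580338 + 0.23·0 + 0.27·0.825829 = 0.624172.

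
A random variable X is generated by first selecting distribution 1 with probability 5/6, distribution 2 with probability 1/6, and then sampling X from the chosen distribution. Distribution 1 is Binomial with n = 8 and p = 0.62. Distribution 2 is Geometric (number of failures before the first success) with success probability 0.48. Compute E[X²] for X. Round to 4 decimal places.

22.6438

For each component E[X²] = Var + (mean)², giving 1: 26.4864; 2: 3.43056.
Overall E[X²] = 0.833333·26.4864 + 0.166667·3.43056 = 22.6438.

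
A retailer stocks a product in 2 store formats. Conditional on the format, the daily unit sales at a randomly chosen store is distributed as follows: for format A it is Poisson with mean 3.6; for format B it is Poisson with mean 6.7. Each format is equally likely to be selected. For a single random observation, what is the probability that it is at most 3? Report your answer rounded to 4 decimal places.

Conditional on each format, P(X ≤ 3): A: 0.515216; B: 0.098808.
By total probability, P(X ≤ 3) = 0.5·0.515216 + 0.5·0.098808 = 0.307012.

0.3070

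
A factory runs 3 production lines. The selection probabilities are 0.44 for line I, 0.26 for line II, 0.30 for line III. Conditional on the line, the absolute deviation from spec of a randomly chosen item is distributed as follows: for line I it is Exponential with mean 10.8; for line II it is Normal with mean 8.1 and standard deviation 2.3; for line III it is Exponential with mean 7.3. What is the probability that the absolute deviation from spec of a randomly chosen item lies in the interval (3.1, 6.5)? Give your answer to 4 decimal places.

0.2216

Conditional on each line, P(3.1 < X < 6.5): I: 0.202688; II: 0.228468; III: 0.243507.
By total probability, P(3.1 < X < 6.5) = 0.44·0.202688 + 0.26·0.228468 + 0.3·0.243507 = 0.221636.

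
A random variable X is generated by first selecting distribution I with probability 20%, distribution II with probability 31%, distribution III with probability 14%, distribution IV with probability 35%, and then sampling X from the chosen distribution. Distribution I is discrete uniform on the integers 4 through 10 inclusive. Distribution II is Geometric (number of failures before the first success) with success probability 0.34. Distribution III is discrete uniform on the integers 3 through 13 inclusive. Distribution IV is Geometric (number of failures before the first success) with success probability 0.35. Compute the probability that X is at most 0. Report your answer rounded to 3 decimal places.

0.228

Conditional on each component, P(X ≤ 0): I: 0; II: 0.34; III: 0; IV: 0.35.
By total probability, P(X ≤ 0) = 0.2·0 + 0.31·0.34 + 0.14·0 + 0.35·0.35 = 0.2279.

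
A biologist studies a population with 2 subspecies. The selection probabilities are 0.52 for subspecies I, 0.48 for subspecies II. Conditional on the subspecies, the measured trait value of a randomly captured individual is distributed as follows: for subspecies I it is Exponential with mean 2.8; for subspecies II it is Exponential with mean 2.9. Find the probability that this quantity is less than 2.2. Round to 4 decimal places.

0.5382

Conditional on each subspecies, P(X < 2.2): I: 0.544206; II: 0.531688.
By total probability, P(X < 2.2) = 0.52·0.544206 + 0.48·0.531688 = 0.538197.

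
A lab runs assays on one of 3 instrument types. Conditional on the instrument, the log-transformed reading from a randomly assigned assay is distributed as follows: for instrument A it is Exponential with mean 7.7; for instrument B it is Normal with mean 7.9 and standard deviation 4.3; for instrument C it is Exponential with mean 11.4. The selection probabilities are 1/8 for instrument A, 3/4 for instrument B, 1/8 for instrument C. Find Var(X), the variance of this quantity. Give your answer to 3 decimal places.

Per component, A: μ=7.7, E[X²]=118.58; B: μ=7.9, E[X²]=80.9; C: μ=11.4, E[X²]=259.92.
E[X] = 0.125·7.7 + 0.75·7.9 + 0.125·11.4 = 8.3125.
E[X²] = 0.125·118.58 + 0.75·80.9 + 0.125·259.92 = 107.988.
Var(X) = E[X²] − (E[X])² = 107.988 − 69.0977 = 38.8898.

38.890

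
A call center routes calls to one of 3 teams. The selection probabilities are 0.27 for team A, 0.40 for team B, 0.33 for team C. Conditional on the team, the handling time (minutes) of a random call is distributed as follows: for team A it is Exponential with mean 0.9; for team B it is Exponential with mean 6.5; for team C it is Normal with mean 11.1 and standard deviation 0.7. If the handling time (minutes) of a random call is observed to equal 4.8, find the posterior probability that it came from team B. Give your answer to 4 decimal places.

0.9531

Likelihoods f(4.8 | ·): A: 0.00536439; B: 0.0735152; C: 1.46854e-18.
Posterior ∝ prior × likelihood. Numerator for B: 0.4·0.0735152 = 0.0294061.
Normalizing constant: 0.27·0.00536439 + 0.4·0.0735152 + 0.33·1.46854e-18 = 0.0308544.
P(B | observation) = 0.0294061 / 0.0308544 = 0.953057.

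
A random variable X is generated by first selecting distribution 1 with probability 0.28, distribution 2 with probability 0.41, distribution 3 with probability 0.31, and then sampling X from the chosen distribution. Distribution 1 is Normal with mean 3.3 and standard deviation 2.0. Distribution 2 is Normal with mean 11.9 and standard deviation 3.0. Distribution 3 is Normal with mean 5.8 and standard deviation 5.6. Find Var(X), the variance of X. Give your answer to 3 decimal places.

Per component, 1: μ=3.3, E[X²]=14.89; 2: μ=11.9, E[X²]=150.61; 3: μ=5.8, E[X²]=65.
E[X] = 0.28·3.3 + 0.41·11.9 + 0.31·5.8 = 7.601.
E[X²] = 0.28·14.89 + 0.41·150.61 + 0.31·65 = 86.0693.
Var(X) = E[X²] − (E[X])² = 86.0693 − 57.7752 = 28.2941.

28.294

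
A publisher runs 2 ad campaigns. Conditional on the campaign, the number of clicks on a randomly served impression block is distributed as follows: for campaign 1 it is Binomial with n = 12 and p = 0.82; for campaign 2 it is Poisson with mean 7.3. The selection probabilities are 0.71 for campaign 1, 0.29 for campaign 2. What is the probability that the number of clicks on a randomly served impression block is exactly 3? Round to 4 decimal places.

0.0127

Conditional on each campaign, P(X = 3): 1: 2.40612e-05; 2: 0.0437993.
By total probability, P(X = 3) = 0.71·2.40612e-05 + 0.29·0.0437993 = 0.0127189.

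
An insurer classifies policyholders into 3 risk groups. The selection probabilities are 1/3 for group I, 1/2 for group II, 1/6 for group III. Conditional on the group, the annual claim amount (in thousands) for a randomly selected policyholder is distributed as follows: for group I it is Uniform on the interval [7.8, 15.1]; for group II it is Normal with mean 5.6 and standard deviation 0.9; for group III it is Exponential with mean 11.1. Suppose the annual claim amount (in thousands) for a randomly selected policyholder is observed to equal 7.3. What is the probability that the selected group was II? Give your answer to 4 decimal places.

Likelihoods f(7.3 | ·): I: 0; II: 0.0744574; III: 0.0466724.
Posterior ∝ prior × likelihood. Numerator for II: 0.5·0.0744574 = 0.0372287.
Normalizing constant: 0.333333·0 + 0.5·0.0744574 + 0.166667·0.0466724 = 0.0450074.
P(II | observation) = 0.0372287 / 0.0450074 = 0.827168.

0.8272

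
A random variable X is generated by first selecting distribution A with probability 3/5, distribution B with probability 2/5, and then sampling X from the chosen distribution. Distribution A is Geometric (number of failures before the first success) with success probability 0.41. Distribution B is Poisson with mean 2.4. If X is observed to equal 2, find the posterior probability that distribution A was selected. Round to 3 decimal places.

0.450

Likelihoods P(X=2 | ·): A: 0.142721; B: 0.261268.
Posterior ∝ prior × likelihood. Numerator for A: 0.6·0.142721 = 0.0856326.
Normalizing constant: 0.6·0.142721 + 0.4·0.261268 = 0.19014.
P(A | observation) = 0.0856326 / 0.19014 = 0.450367.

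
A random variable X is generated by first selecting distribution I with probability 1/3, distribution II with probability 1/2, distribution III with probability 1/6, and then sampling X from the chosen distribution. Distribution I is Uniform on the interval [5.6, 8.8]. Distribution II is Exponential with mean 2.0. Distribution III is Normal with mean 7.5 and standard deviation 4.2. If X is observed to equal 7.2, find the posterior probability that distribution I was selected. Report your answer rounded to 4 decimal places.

Likelihoods f(7.2 | ·): I: 0.3125; II: 0.0136619; III: 0.0947443.
Posterior ∝ prior × likelihood. Numerator for I: 0.333333·0.3125 = 0.104167.
Normalizing constant: 0.333333·0.3125 + 0.5·0.0136619 + 0.166667·0.0947443 = 0.126788.
P(I | observation) = 0.104167 / 0.126788 = 0.821579.

0.8216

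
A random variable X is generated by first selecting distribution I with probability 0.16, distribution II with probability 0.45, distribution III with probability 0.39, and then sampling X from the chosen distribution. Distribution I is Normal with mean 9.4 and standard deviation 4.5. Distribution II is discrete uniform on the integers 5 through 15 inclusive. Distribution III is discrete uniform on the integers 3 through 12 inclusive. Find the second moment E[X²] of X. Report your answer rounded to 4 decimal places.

92.0326

For each component E[X²] = Var + (mean)², giving I: 108.61; II: 110; III: 64.5.
Overall E[X²] = 0.16·108.61 + 0.45·110 + 0.39·64.5 = 92.0326.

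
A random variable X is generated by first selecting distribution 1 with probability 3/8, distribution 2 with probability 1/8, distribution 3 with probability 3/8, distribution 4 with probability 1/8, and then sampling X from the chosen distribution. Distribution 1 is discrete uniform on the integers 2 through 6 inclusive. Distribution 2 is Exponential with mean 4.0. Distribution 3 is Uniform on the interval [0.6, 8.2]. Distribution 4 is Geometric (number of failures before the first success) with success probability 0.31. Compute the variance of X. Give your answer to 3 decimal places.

5.901

Per component, 1: μ=4, E[X²]=18; 2: μ=4, E[X²]=32; 3: μ=4.4, E[X²]=24.1733; 4: μ=2.22581, E[X²]=12.1342.
E[X] = 0.375·4 + 0.125·4 + 0.375·4.4 + 0.125·2.22581 = 3.92823.
E[X²] = 0.375·18 + 0.125·32 + 0.375·24.1733 + 0.125·12.1342 = 21.3318.
Var(X) = E[X²] − (E[X])² = 21.3318 − 15.431 = 5.90082.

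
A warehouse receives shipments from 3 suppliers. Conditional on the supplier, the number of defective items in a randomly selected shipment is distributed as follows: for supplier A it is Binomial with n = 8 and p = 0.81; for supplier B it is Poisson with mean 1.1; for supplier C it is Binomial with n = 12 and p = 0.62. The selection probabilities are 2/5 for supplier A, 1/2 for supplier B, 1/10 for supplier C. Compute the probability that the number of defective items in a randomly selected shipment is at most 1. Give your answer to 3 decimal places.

0.350

Conditional on each supplier, P(X ≤ 1): A: 5.96212e-05; B: 0.699029; C: 0.000186563.
By total probability, P(X ≤ 1) = 0.4·5.96212e-05 + 0.5·0.699029 + 0.1·0.000186563 = 0.349557.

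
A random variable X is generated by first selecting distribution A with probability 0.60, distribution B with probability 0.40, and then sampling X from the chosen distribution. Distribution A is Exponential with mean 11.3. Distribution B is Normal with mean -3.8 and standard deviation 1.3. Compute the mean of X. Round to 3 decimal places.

Component means — A: 11.3; B: -3.8.
E[X] = 0.6·11.3 + 0.4·-3.8 = 5.26.

5.260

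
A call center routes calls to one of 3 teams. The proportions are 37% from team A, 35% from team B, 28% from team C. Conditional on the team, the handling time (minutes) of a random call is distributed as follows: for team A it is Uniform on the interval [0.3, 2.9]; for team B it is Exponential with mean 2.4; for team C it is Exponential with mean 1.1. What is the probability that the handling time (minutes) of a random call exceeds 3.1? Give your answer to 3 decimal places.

0.113

Conditional on each team, P(X > 3.1): A: 0; B: 0.274812; C: 0.0597144.
By total probability, P(X > 3.1) = 0.37·0 + 0.35·0.274812 + 0.28·0.0597144 = 0.112904.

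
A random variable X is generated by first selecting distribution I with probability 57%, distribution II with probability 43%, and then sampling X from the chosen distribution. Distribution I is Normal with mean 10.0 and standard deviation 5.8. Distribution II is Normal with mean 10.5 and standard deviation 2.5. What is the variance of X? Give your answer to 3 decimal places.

Per component, I: μ=10, E[X²]=133.64; II: μ=10.5, E[X²]=116.5.
E[X] = 0.57·10 + 0.43·10.5 = 10.215.
E[X²] = 0.57·133.64 + 0.43·116.5 = 126.27.
Var(X) = E[X²] − (E[X])² = 126.27 − 104.346 = 21.9236.

21.924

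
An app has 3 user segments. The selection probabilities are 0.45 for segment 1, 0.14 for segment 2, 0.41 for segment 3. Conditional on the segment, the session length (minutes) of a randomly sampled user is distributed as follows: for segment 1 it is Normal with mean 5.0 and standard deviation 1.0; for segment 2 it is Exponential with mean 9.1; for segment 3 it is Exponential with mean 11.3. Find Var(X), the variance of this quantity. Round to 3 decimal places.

Per component, 1: μ=5, E[X²]=26; 2: μ=9.1, E[X²]=165.62; 3: μ=11.3, E[X²]=255.38.
E[X] = 0.45·5 + 0.14·9.1 + 0.41·11.3 = 8.157.
E[X²] = 0.45·26 + 0.14·165.62 + 0.41·255.38 = 139.593.
Var(X) = E[X²] − (E[X])² = 139.593 − 66.5366 = 73.056.

73.056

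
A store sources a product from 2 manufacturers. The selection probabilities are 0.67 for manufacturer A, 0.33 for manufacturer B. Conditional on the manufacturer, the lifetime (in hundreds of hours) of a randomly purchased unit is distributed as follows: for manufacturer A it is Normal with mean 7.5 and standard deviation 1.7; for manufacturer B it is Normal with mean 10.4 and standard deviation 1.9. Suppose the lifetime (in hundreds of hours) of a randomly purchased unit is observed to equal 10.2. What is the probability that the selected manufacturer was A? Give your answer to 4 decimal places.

0.3926

Likelihoods f(10.2 | ·): A: 0.0664828; B: 0.20881.
Posterior ∝ prior × likelihood. Numerator for A: 0.67·0.0664828 = 0.0445435.
Normalizing constant: 0.67·0.0664828 + 0.33·0.20881 = 0.113451.
P(A | observation) = 0.0445435 / 0.113451 = 0.392624.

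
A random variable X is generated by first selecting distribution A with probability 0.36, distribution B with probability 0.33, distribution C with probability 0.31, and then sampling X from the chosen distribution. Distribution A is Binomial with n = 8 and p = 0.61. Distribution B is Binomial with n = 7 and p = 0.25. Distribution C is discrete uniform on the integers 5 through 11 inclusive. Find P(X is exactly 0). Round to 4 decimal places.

0.0442

Conditional on each component, P(X = 0): A: 0.000535201; B: 0.133484; C: 0.
By total probability, P(X = 0) = 0.36·0.000535201 + 0.33·0.133484 + 0.31·0 = 0.0442424.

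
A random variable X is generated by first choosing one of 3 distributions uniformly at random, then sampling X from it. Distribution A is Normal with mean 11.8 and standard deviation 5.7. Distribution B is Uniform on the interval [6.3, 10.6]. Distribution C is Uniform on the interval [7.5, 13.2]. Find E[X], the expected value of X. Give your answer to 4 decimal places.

Component means — A: 11.8; B: 8.45; C: 10.35.
E[X] = 0.333333·11.8 + 0.333333·8.45 + 0.333333·10.35 = 10.2.

10.2000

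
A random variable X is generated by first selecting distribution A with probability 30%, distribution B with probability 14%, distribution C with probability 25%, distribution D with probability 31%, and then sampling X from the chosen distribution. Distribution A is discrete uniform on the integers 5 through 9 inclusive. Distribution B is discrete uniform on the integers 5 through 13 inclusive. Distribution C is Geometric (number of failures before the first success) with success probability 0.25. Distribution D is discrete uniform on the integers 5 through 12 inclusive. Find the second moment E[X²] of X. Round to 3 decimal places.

For each component E[X²] = Var + (mean)², giving A: 51; B: 87.6667; C: 21; D: 77.5.
Overall E[X²] = 0.3·51 + 0.14·87.6667 + 0.25·21 + 0.31·77.5 = 56.8483.

56.848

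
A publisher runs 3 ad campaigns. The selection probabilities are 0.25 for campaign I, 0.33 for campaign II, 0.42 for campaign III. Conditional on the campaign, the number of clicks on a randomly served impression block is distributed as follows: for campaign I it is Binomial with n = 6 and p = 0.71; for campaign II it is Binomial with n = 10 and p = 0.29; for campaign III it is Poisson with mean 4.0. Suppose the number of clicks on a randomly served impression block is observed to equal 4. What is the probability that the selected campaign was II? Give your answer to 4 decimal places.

Likelihoods P(X=4 | ·): I: 0.320568; II: 0.190266; III: 0.195367.
Posterior ∝ prior × likelihood. Numerator for II: 0.33·0.190266 = 0.0627878.
Normalizing constant: 0.25·0.320568 + 0.33·0.190266 + 0.42·0.195367 = 0.224984.
P(II | observation) = 0.0627878 / 0.224984 = 0.279077.

0.2791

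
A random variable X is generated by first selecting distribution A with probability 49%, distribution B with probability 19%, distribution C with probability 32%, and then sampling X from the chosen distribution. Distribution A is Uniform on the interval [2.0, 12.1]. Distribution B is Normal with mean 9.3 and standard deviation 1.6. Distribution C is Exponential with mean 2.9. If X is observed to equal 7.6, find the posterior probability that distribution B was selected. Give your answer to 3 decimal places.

0.323

Likelihoods f(7.6 | ·): A: 0.0990099; B: 0.141792; C: 0.0250871.
Posterior ∝ prior × likelihood. Numerator for B: 0.19·0.141792 = 0.0269404.
Normalizing constant: 0.49·0.0990099 + 0.19·0.141792 + 0.32·0.0250871 = 0.0834832.
P(B | observation) = 0.0269404 / 0.0834832 = 0.322705.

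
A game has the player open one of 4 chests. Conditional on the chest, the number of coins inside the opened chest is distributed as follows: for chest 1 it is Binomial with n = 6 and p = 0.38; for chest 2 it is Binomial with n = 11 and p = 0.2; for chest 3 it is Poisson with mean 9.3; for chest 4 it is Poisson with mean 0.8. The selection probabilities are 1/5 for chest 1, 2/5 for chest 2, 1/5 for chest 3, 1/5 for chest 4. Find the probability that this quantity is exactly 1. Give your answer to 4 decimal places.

0.2083

Conditional on each chest, P(X = 1): 1: 0.208878; 2: 0.236223; 3: 0.000850245; 4: 0.359463.
By total probability, P(X = 1) = 0.2·0.208878 + 0.4·0.236223 + 0.2·0.000850245 + 0.2·0.359463 = 0.208328.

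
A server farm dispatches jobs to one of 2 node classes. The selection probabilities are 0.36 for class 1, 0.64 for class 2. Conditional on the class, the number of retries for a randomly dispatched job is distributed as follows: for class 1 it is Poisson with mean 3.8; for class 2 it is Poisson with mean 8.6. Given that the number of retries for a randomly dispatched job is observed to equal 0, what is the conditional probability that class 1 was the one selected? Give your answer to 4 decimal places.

0.9856

Likelihoods P(X=0 | ·): 1: 0.0223708; 2: 0.000184106.
Posterior ∝ prior × likelihood. Numerator for 1: 0.36·0.0223708 = 0.00805348.
Normalizing constant: 0.36·0.0223708 + 0.64·0.000184106 = 0.00817131.
P(1 | observation) = 0.00805348 / 0.00817131 = 0.98558.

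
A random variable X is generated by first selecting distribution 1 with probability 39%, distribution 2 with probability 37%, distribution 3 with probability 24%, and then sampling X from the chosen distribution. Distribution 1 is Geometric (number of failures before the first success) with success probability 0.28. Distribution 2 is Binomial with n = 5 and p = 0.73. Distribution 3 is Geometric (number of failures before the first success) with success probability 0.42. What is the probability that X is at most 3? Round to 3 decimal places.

Conditional on each component, P(X ≤ 3): 1: 0.731261; 2: 0.409317; 3: 0.886835.
By total probability, P(X ≤ 3) = 0.39·0.731261 + 0.37·0.409317 + 0.24·0.886835 = 0.64948.

0.649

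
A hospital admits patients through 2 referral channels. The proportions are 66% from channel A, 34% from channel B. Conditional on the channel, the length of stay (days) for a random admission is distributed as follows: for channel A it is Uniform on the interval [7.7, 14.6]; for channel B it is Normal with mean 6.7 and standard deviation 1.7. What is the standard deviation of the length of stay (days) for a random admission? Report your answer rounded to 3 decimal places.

2.836

Per component, A: μ=11.15, E[X²]=128.29; B: μ=6.7, E[X²]=47.78.
E[X] = 0.66·11.15 + 0.34·6.7 = 9.637.
E[X²] = 0.66·128.29 + 0.34·47.78 = 100.917.
Var(X) = E[X²] − (E[X])² = 100.917 − 92.8718 = 8.04483.
SD(X) = √8.04483 = 2.83634.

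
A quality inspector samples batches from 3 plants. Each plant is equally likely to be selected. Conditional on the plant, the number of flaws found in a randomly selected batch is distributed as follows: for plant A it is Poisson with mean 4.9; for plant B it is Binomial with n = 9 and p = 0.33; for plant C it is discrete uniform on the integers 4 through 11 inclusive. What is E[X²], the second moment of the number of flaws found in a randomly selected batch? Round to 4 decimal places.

For each component E[X²] = Var + (mean)², giving A: 28.91; B: 10.8108; C: 61.5.
Overall E[X²] = 0.333333·28.91 + 0.333333·10.8108 + 0.333333·61.5 = 33.7403.

33.7403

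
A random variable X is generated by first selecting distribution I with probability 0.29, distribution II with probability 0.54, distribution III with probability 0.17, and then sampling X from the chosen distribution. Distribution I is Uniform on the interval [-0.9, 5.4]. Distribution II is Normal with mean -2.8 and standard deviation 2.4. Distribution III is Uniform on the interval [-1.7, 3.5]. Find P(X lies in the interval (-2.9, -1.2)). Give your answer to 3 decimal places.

0.159

Conditional on each component, P(-2.9 < X < -1.2): I: 0; II: 0.264125; III: 0.0961538.
By total probability, P(-2.9 < X < -1.2) = 0.29·0 + 0.54·0.264125 + 0.17·0.0961538 = 0.158974.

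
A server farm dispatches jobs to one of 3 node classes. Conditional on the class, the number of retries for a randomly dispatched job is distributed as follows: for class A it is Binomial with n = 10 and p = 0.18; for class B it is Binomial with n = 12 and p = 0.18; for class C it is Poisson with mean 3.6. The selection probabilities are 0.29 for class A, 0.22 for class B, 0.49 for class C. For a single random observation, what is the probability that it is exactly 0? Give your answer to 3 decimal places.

0.074

Conditional on each class, P(X = 0): A: 0.137448; B: 0.0924201; C: 0.0273237.
By total probability, P(X = 0) = 0.29·0.137448 + 0.22·0.0924201 + 0.49·0.0273237 = 0.073581.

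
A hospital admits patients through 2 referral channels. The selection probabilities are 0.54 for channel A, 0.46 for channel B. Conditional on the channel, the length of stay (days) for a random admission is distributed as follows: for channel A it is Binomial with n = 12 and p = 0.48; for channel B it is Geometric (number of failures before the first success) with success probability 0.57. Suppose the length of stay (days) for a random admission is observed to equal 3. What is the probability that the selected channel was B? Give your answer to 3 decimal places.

Likelihoods P(X=3 | ·): A: 0.0676358; B: 0.045319.
Posterior ∝ prior × likelihood. Numerator for B: 0.46·0.045319 = 0.0208467.
Normalizing constant: 0.54·0.0676358 + 0.46·0.045319 = 0.0573701.
P(B | observation) = 0.0208467 / 0.0573701 = 0.363373.

0.363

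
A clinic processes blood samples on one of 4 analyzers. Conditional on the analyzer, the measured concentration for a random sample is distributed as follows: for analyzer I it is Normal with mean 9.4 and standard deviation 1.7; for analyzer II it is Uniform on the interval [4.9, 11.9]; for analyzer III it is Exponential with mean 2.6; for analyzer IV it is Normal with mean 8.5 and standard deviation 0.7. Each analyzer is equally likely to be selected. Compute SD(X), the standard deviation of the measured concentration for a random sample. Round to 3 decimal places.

3.292

Per component, I: μ=9.4, E[X²]=91.25; II: μ=8.4, E[X²]=74.6433; III: μ=2.6, E[X²]=13.52; IV: μ=8.5, E[X²]=72.74.
E[X] = 0.25·9.4 + 0.25·8.4 + 0.25·2.6 + 0.25·8.5 = 7.225.
E[X²] = 0.25·91.25 + 0.25·74.6433 + 0.25·13.52 + 0.25·72.74 = 63.0383.
Var(X) = E[X²] − (E[X])² = 63.0383 − 52.2006 = 10.8377.
SD(X) = √10.8377 = 3.29207.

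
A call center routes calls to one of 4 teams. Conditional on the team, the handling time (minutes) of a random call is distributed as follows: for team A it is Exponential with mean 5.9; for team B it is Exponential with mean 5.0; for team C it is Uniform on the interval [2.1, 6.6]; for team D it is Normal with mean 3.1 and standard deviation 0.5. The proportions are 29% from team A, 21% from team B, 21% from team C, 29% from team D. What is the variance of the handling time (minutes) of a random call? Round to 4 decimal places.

16.9604

Per component, A: μ=5.9, E[X²]=69.62; B: μ=5, E[X²]=50; C: μ=4.35, E[X²]=20.61; D: μ=3.1, E[X²]=9.86.
E[X] = 0.29·5.9 + 0.21·5 + 0.21·4.35 + 0.29·3.1 = 4.5735.
E[X²] = 0.29·69.62 + 0.21·50 + 0.21·20.61 + 0.29·9.86 = 37.8773.
Var(X) = E[X²] − (E[X])² = 37.8773 − 20.9169 = 16.9604.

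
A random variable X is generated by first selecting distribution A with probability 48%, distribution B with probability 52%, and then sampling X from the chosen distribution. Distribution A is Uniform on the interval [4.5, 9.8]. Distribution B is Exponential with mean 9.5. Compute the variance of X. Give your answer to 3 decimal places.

49.432

Per component, A: μ=7.15, E[X²]=53.4633; B: μ=9.5, E[X²]=180.5.
E[X] = 0.48·7.15 + 0.52·9.5 = 8.372.
E[X²] = 0.48·53.4633 + 0.52·180.5 = 119.522.
Var(X) = E[X²] − (E[X])² = 119.522 − 70.0904 = 49.432.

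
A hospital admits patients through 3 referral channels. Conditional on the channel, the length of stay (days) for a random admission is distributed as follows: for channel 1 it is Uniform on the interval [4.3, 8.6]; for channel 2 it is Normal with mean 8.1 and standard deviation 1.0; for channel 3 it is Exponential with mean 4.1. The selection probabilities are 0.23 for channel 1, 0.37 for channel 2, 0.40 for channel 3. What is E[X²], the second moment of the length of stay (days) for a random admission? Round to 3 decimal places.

48.017

For each component E[X²] = Var + (mean)², giving 1: 43.1433; 2: 66.61; 3: 33.62.
Overall E[X²] = 0.23·43.1433 + 0.37·66.61 + 0.4·33.62 = 48.0167.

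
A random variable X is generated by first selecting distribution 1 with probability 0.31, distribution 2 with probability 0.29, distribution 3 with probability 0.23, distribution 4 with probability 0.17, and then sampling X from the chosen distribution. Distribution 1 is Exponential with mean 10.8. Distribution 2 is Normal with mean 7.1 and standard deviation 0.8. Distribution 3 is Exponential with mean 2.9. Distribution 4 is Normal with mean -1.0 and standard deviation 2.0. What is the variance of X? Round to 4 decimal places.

56.9827

Per component, 1: μ=10.8, E[X²]=233.28; 2: μ=7.1, E[X²]=51.05; 3: μ=2.9, E[X²]=16.82; 4: μ=-1, E[X²]=5.
E[X] = 0.31·10.8 + 0.29·7.1 + 0.23·2.9 + 0.17·-1 = 5.904.
E[X²] = 0.31·233.28 + 0.29·51.05 + 0.23·16.82 + 0.17·5 = 91.8399.
Var(X) = E[X²] − (E[X])² = 91.8399 − 34.8572 = 56.9827.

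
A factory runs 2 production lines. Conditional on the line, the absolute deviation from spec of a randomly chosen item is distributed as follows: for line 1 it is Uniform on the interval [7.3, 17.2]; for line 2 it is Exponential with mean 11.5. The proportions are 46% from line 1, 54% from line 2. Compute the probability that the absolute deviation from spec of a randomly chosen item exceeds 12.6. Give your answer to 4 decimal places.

Conditional on each line, P(X > 12.6): 1: 0.464646; 2: 0.334322.
By total probability, P(X > 12.6) = 0.46·0.464646 + 0.54·0.334322 = 0.394271.

0.3943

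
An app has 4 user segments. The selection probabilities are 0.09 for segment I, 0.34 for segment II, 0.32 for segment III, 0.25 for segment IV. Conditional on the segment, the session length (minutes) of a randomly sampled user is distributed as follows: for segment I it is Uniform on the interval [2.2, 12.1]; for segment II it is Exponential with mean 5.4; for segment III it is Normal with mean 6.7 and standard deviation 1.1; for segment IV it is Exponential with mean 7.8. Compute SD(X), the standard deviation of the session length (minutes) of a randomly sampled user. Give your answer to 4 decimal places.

Per component, I: μ=7.15, E[X²]=59.29; II: μ=5.4, E[X²]=58.32; III: μ=6.7, E[X²]=46.1; IV: μ=7.8, E[X²]=121.68.
E[X] = 0.09·7.15 + 0.34·5.4 + 0.32·6.7 + 0.25·7.8 = 6.5735.
E[X²] = 0.09·59.29 + 0.34·58.32 + 0.32·46.1 + 0.25·121.68 = 70.3369.
Var(X) = E[X²] − (E[X])² = 70.3369 − 43.2109 = 27.126.
SD(X) = √27.126 = 5.20826.

5.2083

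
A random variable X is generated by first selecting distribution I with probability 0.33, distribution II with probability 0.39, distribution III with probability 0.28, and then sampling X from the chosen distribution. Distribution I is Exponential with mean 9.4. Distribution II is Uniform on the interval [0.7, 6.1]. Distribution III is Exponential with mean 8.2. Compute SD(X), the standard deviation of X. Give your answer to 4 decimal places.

Per component, I: μ=9.4, E[X²]=176.72; II: μ=3.4, E[X²]=13.99; III: μ=8.2, E[X²]=134.48.
E[X] = 0.33·9.4 + 0.39·3.4 + 0.28·8.2 = 6.724.
E[X²] = 0.33·176.72 + 0.39·13.99 + 0.28·134.48 = 101.428.
Var(X) = E[X²] − (E[X])² = 101.428 − 45.2122 = 56.2159.
SD(X) = √56.2159 = 7.49773.

7.4977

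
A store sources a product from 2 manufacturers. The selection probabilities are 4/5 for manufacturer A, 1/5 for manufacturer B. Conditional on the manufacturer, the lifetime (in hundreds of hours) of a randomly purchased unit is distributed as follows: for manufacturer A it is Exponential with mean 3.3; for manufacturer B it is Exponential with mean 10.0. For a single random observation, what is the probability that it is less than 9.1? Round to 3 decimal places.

0.869

Conditional on each manufacturer, P(X < 9.1): A: 0.936555; B: 0.597476.
By total probability, P(X < 9.1) = 0.8·0.936555 + 0.2·0.597476 = 0.868739.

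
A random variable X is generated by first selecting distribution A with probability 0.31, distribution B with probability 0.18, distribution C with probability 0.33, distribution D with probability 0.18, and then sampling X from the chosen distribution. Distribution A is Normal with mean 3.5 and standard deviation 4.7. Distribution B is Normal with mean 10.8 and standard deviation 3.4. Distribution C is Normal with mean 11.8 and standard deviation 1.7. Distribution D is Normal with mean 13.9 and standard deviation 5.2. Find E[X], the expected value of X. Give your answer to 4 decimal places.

9.4250

Component means — A: 3.5; B: 10.8; C: 11.8; D: 13.9.
E[X] = 0.31·3.5 + 0.18·10.8 + 0.33·11.8 + 0.18·13.9 = 9.425.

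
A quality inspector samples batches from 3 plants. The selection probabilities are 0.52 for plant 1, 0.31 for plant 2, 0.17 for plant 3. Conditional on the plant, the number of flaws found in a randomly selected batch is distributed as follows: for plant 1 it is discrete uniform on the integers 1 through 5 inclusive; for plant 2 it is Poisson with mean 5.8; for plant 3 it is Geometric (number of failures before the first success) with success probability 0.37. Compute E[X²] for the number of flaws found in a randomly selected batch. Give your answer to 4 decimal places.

19.2216

For each component E[X²] = Var + (mean)², giving 1: 11; 2: 39.44; 3: 7.5011.
Overall E[X²] = 0.52·11 + 0.31·39.44 + 0.17·7.5011 = 19.2216.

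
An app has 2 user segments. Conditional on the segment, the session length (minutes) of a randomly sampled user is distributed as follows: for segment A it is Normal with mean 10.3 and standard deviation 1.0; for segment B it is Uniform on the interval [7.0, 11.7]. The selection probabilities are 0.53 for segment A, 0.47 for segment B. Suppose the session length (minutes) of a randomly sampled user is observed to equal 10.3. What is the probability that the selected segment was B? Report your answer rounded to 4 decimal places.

0.3211

Likelihoods f(10.3 | ·): A: 0.398942; B: 0.212766.
Posterior ∝ prior × likelihood. Numerator for B: 0.47·0.212766 = 0.1.
Normalizing constant: 0.53·0.398942 + 0.47·0.212766 = 0.311439.
P(B | observation) = 0.1 / 0.311439 = 0.32109.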